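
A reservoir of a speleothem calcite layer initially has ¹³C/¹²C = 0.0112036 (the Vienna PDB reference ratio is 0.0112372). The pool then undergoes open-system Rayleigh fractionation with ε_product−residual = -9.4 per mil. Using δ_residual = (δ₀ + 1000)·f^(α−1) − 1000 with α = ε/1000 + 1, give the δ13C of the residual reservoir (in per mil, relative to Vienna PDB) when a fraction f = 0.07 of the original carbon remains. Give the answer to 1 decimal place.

22.2 per mil

δ₀ = (0.0112036/0.0112372 − 1)×1000 = (0.997010 − 1)×1000 = -2.990 per mil
α − 1 = ε/1000 = -0.0094
f^(α−1) = 0.07^(-0.0094) = 1.025312
δ_res = (-2.990 + 1000) × 1.025312 − 1000 = 1022.246 − 1000 = 22.25 per mil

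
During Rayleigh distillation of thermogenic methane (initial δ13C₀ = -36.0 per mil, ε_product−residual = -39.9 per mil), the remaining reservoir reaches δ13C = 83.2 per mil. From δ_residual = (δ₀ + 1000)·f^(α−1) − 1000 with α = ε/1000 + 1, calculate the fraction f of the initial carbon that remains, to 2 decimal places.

α − 1 = ε/1000 = -0.0399
(δ_res + 1000)/(δ₀ + 1000) = (83.2 + 1000)/(-36.0 + 1000) = 1083.2/964.0 = 1.123651
f = 1.123651^(1/-0.0399) = exp(ln(1.123651)/-0.0399) = exp(0.11658/-0.0399)
f = exp(-2.9219) = 0.0538

0.05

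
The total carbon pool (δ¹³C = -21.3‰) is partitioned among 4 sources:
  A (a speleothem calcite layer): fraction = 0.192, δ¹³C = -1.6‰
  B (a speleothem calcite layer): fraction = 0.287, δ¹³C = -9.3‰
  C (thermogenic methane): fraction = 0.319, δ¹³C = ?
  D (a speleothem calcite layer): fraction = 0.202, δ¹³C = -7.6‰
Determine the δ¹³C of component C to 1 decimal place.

Isotope mass balance: δ_bulk = Σ fᵢ·δᵢ.
-21.3 = 0.192×(-1.6) + 0.287×(-9.3) + 0.319×δ_C + 0.202×(-7.6)
0.319·δ_C = -21.3 − (-4.511) = -16.788
δ_C = -16.788 / 0.319 = -52.63‰

-52.6‰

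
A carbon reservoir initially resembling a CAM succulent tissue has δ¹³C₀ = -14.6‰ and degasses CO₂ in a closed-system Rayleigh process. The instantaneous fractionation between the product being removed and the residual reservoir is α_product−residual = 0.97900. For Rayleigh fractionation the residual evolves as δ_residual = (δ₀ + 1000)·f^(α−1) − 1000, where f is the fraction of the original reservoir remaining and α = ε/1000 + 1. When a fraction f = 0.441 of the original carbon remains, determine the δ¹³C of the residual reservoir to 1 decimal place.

Rayleigh residual: δ_res = (δ₀ + 1000)·f^(α−1) − 1000
α − 1 = -0.02100
f^(α−1) = 0.441^(-0.02100) = 1.017342
δ_res = (-14.6 + 1000) × 1.017342 − 1000 = 1002.488 − 1000 = 2.49‰

2.5‰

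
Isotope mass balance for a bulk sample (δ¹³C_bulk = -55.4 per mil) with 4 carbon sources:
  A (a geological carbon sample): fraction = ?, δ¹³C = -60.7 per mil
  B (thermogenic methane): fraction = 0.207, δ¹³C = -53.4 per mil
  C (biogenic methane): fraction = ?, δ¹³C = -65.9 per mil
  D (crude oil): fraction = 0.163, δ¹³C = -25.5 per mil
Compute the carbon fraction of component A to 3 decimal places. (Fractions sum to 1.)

0.255

Let f_A and f_C be the unknown fractions; fractions sum to 1 so f_A + f_C = 0.630.
Mass balance: Σ fᵢ·δᵢ = δ_bulk ⇒ f_A·(-60.7) + f_C·(-65.9) = -55.4 − (-15.210) = -40.190
Substitute f_C = 0.630 − f_A:
f_A·(-60.7 − -65.9) = -40.190 − 0.630×(-65.9) = 1.327
f_A = 1.327 / 5.2 = 0.2553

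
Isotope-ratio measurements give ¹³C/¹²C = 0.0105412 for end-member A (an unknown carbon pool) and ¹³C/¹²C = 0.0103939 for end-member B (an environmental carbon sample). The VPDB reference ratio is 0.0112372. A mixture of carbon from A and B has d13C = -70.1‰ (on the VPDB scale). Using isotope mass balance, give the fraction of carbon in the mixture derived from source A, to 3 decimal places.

δ_A = (0.0105412/0.0112372 − 1)×1000 = (0.938063 − 1)×1000 = -61.937‰
δ_B = (0.0103939/0.0112372 − 1)×1000 = (0.924955 − 1)×1000 = -75.045‰
f_A = (δ_mix − δ_B)/(δ_A − δ_B) = (-70.1 − (-75.045))/(-61.937 − (-75.045))
f_A = 4.945 / 13.108 = 0.3773

0.377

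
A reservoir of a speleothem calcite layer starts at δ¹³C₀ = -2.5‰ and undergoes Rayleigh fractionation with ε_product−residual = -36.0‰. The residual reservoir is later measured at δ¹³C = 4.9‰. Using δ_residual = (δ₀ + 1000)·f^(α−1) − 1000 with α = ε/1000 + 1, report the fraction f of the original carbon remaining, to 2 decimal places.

α − 1 = ε/1000 = -0.0360
(δ_res + 1000)/(δ₀ + 1000) = (4.9 + 1000)/(-2.5 + 1000) = 1004.9/997.5 = 1.007419
f = 1.007419^(1/-0.0360) = exp(ln(1.007419)/-0.0360) = exp(0.00739/-0.0360)
f = exp(-0.2053) = 0.8144

0.81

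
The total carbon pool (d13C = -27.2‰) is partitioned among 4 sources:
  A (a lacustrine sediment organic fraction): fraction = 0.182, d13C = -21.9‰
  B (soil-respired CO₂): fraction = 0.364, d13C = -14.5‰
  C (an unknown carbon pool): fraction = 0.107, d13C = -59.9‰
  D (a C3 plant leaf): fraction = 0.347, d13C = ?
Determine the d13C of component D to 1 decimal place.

-33.2‰

Isotope mass balance: δ_bulk = Σ fᵢ·δᵢ.
-27.2 = 0.182×(-21.9) + 0.364×(-14.5) + 0.107×(-59.9) + 0.347×δ_D
0.347·δ_D = -27.2 − (-15.673) = -11.527
δ_D = -11.527 / 0.347 = -33.22‰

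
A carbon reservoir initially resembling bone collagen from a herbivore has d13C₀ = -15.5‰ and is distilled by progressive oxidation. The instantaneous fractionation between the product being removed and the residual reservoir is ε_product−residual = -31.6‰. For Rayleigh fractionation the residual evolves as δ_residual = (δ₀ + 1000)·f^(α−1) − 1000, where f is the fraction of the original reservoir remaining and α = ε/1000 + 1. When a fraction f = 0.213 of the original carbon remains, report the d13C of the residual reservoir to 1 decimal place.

33.8‰

Rayleigh residual: δ_res = (δ₀ + 1000)·f^(α−1) − 1000
α = ε/1000 + 1 = 0.96840, so α − 1 = -0.03160
f^(α−1) = 0.213^(-0.03160) = 1.050082
δ_res = (-15.5 + 1000) × 1.050082 − 1000 = 1033.806 − 1000 = 33.81‰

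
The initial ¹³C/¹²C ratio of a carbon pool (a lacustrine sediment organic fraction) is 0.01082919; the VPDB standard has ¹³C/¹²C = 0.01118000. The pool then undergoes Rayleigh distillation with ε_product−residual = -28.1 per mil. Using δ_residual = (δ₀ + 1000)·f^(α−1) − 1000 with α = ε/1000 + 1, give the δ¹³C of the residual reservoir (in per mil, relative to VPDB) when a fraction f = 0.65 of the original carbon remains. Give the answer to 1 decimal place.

δ₀ = (0.01082919/0.01118000 − 1)×1000 = (0.968622 − 1)×1000 = -31.378 per mil
α − 1 = ε/1000 = -0.0281
f^(α−1) = 0.65^(-0.0281) = 1.012179
δ_res = (-31.378 + 1000) × 1.012179 − 1000 = 980.418 − 1000 = -19.58 per mil

-19.6 per mil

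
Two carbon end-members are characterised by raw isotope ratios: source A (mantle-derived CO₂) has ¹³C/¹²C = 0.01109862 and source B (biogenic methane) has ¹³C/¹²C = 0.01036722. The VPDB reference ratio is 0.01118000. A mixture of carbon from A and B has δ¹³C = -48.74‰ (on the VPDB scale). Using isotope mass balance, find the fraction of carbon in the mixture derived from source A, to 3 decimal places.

δ_A = (0.01109862/0.01118000 − 1)×1000 = (0.992721 − 1)×1000 = -7.279‰
δ_B = (0.01036722/0.01118000 − 1)×1000 = (0.927301 − 1)×1000 = -72.699‰
f_A = (δ_mix − δ_B)/(δ_A − δ_B) = (-48.74 − (-72.699))/(-7.279 − (-72.699))
f_A = 23.959 / 65.420 = 0.3662

0.366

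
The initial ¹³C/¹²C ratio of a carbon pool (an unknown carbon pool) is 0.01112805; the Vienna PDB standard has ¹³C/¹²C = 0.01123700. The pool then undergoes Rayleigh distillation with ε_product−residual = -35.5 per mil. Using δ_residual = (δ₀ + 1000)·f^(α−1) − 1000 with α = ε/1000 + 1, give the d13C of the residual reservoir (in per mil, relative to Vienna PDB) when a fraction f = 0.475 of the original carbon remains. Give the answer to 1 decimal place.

16.8 per mil

δ₀ = (0.01112805/0.01123700 − 1)×1000 = (0.990304 − 1)×1000 = -9.696 per mil
α − 1 = ε/1000 = -0.0355
f^(α−1) = 0.475^(-0.0355) = 1.026780
δ_res = (-9.696 + 1000) × 1.026780 − 1000 = 1016.825 − 1000 = 16.82 per mil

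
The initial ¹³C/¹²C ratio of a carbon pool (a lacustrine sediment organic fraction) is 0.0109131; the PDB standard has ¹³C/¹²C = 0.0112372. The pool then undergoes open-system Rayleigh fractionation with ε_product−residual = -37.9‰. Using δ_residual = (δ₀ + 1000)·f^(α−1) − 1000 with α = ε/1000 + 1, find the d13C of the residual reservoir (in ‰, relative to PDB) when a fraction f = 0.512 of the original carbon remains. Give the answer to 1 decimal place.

δ₀ = (0.0109131/0.0112372 − 1)×1000 = (0.971158 − 1)×1000 = -28.842‰
α − 1 = ε/1000 = -0.0379
f^(α−1) = 0.512^(-0.0379) = 1.025696
δ_res = (-28.842 + 1000) × 1.025696 − 1000 = 996.113 − 1000 = -3.89‰

-3.9‰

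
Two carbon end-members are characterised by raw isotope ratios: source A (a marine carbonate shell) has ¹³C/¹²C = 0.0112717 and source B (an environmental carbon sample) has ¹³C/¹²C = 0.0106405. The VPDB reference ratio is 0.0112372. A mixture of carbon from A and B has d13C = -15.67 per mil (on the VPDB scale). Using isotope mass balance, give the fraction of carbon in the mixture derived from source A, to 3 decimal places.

0.666

δ_A = (0.0112717/0.0112372 − 1)×1000 = (1.003070 − 1)×1000 = 3.070 per mil
δ_B = (0.0106405/0.0112372 − 1)×1000 = (0.946900 − 1)×1000 = -53.100 per mil
f_A = (δ_mix − δ_B)/(δ_A − δ_B) = (-15.67 − (-53.100))/(3.070 − (-53.100))
f_A = 37.430 / 56.171 = 0.6664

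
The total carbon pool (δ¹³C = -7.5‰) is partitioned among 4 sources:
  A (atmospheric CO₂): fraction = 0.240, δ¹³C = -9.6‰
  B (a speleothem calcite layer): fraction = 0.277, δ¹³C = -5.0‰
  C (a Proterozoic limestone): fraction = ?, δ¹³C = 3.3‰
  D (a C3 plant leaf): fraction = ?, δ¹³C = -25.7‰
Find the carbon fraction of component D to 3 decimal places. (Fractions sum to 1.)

0.186

Let f_D and f_C be the unknown fractions; fractions sum to 1 so f_D + f_C = 0.483.
Mass balance: Σ fᵢ·δᵢ = δ_bulk ⇒ f_D·(-25.7) + f_C·(3.3) = -7.5 − (-3.689) = -3.811
Substitute f_C = 0.483 − f_D:
f_D·(-25.7 − 3.3) = -3.811 − 0.483×(3.3) = -5.405
f_D = -5.405 / -29.0 = 0.1864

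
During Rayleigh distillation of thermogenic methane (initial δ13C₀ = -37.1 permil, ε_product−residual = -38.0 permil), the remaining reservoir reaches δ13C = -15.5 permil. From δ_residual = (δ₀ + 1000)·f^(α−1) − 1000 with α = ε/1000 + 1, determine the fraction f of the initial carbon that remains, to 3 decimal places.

0.558

α − 1 = ε/1000 = -0.0380
(δ_res + 1000)/(δ₀ + 1000) = (-15.5 + 1000)/(-37.1 + 1000) = 984.5/962.9 = 1.022432
f = 1.022432^(1/-0.0380) = exp(ln(1.022432)/-0.0380) = exp(0.02218/-0.0380)
f = exp(-0.5838) = 0.5578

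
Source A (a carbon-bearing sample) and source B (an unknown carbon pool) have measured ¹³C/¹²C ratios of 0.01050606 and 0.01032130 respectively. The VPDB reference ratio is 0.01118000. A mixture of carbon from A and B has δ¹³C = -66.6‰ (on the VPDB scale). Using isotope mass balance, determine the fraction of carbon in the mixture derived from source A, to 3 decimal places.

0.618

δ_A = (0.01050606/0.01118000 − 1)×1000 = (0.939719 − 1)×1000 = -60.281‰
δ_B = (0.01032130/0.01118000 − 1)×1000 = (0.923193 − 1)×1000 = -76.807‰
f_A = (δ_mix − δ_B)/(δ_A − δ_B) = (-66.6 − (-76.807))/(-60.281 − (-76.807))
f_A = 10.207 / 16.526 = 0.6176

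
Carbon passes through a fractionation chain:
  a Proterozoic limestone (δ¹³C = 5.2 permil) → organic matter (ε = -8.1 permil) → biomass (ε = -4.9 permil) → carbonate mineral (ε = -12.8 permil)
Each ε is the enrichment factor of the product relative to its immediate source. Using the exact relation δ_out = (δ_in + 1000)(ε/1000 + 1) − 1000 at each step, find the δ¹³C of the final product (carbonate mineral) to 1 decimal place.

-20.5 permil

step 1: δ = (5.20 + 1000)·(-8.1/1000 + 1) − 1000 = -2.94 permil
step 2: δ = (-2.94 + 1000)·(-4.9/1000 + 1) − 1000 = -7.83 permil
step 3: δ = (-7.83 + 1000)·(-12.8/1000 + 1) − 1000 = -20.53 permil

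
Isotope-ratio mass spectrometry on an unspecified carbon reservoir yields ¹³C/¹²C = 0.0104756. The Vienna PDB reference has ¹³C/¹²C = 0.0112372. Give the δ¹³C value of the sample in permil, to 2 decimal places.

δ¹³C = (R_sample / R_standard − 1) × 1000
R_sample / R_standard = 0.0104756 / 0.0112372 = 0.932225
δ¹³C = (0.932225 − 1) × 1000 = -67.775 permil

-67.77 permil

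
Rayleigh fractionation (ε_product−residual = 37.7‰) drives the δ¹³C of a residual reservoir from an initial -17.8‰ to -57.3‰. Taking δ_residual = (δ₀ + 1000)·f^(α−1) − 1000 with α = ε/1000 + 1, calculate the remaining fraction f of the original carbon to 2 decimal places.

α − 1 = ε/1000 = 0.0377
(δ_res + 1000)/(δ₀ + 1000) = (-57.3 + 1000)/(-17.8 + 1000) = 942.7/982.2 = 0.959784
f = 0.959784^(1/0.0377) = exp(ln(0.959784)/0.0377) = exp(-0.04105/0.0377)
f = exp(-1.0888) = 0.3366

0.34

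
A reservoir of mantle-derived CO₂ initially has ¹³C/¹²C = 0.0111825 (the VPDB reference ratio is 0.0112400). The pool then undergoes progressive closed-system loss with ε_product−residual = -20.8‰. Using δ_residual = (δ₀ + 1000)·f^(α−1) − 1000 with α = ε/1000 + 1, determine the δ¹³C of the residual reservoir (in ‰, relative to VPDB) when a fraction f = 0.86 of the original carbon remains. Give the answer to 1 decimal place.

δ₀ = (0.0111825/0.0112400 − 1)×1000 = (0.994884 − 1)×1000 = -5.116‰
α − 1 = ε/1000 = -0.0208
f^(α−1) = 0.86^(-0.0208) = 1.003142
δ_res = (-5.116 + 1000) × 1.003142 − 1000 = 998.010 − 1000 = -1.99‰

-2.0‰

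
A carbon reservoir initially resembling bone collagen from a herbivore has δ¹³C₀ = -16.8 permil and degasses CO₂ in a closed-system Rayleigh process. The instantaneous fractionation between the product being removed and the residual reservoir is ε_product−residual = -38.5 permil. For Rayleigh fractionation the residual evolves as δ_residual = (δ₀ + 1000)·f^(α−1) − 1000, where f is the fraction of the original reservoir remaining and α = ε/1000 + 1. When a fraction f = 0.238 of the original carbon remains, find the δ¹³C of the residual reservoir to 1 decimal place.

39.1 permil

Rayleigh residual: δ_res = (δ₀ + 1000)·f^(α−1) − 1000
α = ε/1000 + 1 = 0.96150, so α − 1 = -0.03850
f^(α−1) = 0.238^(-0.03850) = 1.056822
δ_res = (-16.8 + 1000) × 1.056822 − 1000 = 1039.067 − 1000 = 39.07 permil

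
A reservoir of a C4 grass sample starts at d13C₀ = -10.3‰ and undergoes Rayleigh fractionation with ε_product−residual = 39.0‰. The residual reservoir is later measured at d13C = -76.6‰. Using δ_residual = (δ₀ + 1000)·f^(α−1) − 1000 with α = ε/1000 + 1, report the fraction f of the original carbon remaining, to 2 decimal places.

0.17

α − 1 = ε/1000 = 0.0390
(δ_res + 1000)/(δ₀ + 1000) = (-76.6 + 1000)/(-10.3 + 1000) = 923.4/989.7 = 0.933010
f = 0.933010^(1/0.0390) = exp(ln(0.933010)/0.0390) = exp(-0.06934/0.0390)
f = exp(-1.7779) = 0.1690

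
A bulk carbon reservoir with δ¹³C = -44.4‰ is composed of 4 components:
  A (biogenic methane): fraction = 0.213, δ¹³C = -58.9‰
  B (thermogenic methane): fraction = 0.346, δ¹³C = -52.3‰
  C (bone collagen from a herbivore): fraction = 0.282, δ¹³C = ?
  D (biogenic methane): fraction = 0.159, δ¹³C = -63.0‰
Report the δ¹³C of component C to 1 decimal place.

-13.3‰

Isotope mass balance: δ_bulk = Σ fᵢ·δᵢ.
-44.4 = 0.213×(-58.9) + 0.346×(-52.3) + 0.282×δ_C + 0.159×(-63.0)
0.282·δ_C = -44.4 − (-40.658) = -3.742
δ_C = -3.742 / 0.282 = -13.27‰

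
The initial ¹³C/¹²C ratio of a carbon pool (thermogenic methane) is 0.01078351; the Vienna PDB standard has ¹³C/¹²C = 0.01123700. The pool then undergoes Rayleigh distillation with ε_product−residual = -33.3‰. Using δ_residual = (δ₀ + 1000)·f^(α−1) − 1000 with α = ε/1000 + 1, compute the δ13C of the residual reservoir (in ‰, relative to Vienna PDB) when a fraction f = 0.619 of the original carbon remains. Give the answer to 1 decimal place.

-24.9‰

δ₀ = (0.01078351/0.01123700 − 1)×1000 = (0.959643 − 1)×1000 = -40.357‰
α − 1 = ε/1000 = -0.0333
f^(α−1) = 0.619^(-0.0333) = 1.016101
δ_res = (-40.357 + 1000) × 1.016101 − 1000 = 975.094 − 1000 = -24.91‰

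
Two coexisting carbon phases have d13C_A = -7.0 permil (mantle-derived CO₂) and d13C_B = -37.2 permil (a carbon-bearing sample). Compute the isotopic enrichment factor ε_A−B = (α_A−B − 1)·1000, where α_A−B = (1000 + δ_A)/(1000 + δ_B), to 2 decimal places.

α_A−B = (1000 + -7.0) / (1000 + -37.2) = 993.0 / 962.8 = 1.031367
ε_A−B = (1.031367 − 1) × 1000 = 31.367 permil
(The approximation ε ≈ δ_A − δ_B would give 30.2 permil.)

31.37 permil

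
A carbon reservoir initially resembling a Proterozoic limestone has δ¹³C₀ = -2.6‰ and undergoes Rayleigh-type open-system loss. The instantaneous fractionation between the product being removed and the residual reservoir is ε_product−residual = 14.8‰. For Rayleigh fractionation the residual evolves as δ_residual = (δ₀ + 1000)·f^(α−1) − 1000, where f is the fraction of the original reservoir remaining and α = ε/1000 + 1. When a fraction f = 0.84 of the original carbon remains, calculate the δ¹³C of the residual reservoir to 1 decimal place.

-5.2‰

Rayleigh residual: δ_res = (δ₀ + 1000)·f^(α−1) − 1000
α = ε/1000 + 1 = 1.01480, so α − 1 = 0.01480
f^(α−1) = 0.84^(0.01480) = 0.997423
δ_res = (-2.6 + 1000) × 0.997423 − 1000 = 994.830 − 1000 = -5.17‰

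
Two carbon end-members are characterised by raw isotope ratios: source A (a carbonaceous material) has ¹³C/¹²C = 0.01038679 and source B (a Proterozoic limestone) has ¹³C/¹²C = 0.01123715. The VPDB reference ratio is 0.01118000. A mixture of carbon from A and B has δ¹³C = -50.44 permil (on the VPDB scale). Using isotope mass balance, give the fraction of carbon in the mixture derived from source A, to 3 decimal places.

δ_A = (0.01038679/0.01118000 − 1)×1000 = (0.929051 − 1)×1000 = -70.949 permil
δ_B = (0.01123715/0.01118000 − 1)×1000 = (1.005112 − 1)×1000 = 5.112 permil
f_A = (δ_mix − δ_B)/(δ_A − δ_B) = (-50.44 − (5.112))/(-70.949 − (5.112))
f_A = -55.552 / -76.061 = 0.7304

0.730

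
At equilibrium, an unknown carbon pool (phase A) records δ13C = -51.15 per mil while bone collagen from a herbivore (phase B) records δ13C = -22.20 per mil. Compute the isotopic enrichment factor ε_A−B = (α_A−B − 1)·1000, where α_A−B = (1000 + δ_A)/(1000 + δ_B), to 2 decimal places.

-29.61 per mil

α_A−B = (1000 + -51.15) / (1000 + -22.20) = 948.85 / 977.80 = 0.970393
ε_A−B = (0.970393 − 1) × 1000 = -29.607 per mil
(The approximation ε ≈ δ_A − δ_B would give -28.95 per mil.)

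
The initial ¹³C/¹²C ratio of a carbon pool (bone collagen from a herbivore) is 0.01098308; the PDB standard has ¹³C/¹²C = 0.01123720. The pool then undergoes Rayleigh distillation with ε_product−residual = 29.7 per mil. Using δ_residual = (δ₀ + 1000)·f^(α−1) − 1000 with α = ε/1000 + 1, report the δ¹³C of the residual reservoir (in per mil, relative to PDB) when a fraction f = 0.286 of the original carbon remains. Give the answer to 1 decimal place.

δ₀ = (0.01098308/0.01123720 − 1)×1000 = (0.977386 − 1)×1000 = -22.614 per mil
α − 1 = ε/1000 = 0.0297
f^(α−1) = 0.286^(0.0297) = 0.963505
δ_res = (-22.614 + 1000) × 0.963505 − 1000 = 941.716 − 1000 = -58.28 per mil

-58.3 per mil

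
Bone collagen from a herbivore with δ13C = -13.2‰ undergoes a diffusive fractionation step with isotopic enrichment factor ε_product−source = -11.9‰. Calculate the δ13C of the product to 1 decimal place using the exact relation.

Exactly, δ_product = (δ_source + 1000)·(ε/1000 + 1) − 1000.
δ_product = (-13.2 + 1000) × (-11.9/1000 + 1) − 1000
δ_product = -24.94‰

-24.9‰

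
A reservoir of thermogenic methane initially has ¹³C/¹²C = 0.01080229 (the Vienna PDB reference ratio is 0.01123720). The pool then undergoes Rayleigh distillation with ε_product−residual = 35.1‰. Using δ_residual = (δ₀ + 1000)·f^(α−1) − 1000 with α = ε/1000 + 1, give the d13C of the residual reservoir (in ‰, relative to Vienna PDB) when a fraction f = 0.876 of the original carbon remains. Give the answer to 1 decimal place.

δ₀ = (0.01080229/0.01123720 − 1)×1000 = (0.961297 − 1)×1000 = -38.703‰
α − 1 = ε/1000 = 0.0351
f^(α−1) = 0.876^(0.0351) = 0.995364
δ_res = (-38.703 + 1000) × 0.995364 − 1000 = 956.841 − 1000 = -43.16‰

-43.2‰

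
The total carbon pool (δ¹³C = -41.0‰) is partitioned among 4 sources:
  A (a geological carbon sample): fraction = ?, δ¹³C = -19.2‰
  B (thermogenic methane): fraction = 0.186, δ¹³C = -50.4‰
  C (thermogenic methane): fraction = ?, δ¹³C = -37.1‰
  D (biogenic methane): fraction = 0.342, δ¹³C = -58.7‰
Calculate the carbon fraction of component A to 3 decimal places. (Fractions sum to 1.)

Let f_A and f_C be the unknown fractions; fractions sum to 1 so f_A + f_C = 0.472.
Mass balance: Σ fᵢ·δᵢ = δ_bulk ⇒ f_A·(-19.2) + f_C·(-37.1) = -41.0 − (-29.450) = -11.550
Substitute f_C = 0.472 − f_A:
f_A·(-19.2 − -37.1) = -11.550 − 0.472×(-37.1) = 5.961
f_A = 5.961 / 17.9 = 0.3330

0.333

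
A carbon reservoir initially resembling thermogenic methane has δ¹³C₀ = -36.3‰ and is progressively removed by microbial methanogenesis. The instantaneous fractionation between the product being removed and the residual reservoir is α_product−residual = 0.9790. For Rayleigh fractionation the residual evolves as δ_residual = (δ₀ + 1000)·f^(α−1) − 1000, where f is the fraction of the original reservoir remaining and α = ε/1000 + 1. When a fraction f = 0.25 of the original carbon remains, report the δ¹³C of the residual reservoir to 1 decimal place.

Rayleigh residual: δ_res = (δ₀ + 1000)·f^(α−1) − 1000
α − 1 = -0.02100
f^(α−1) = 0.25^(-0.02100) = 1.029540
δ_res = (-36.3 + 1000) × 1.029540 − 1000 = 992.168 − 1000 = -7.83‰

-7.8‰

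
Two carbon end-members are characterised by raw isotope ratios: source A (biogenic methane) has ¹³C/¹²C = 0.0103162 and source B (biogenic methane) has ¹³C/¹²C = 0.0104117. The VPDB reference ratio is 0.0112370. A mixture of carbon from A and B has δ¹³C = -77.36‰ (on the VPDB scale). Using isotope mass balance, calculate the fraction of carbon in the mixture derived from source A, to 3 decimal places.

0.461

δ_A = (0.0103162/0.0112370 − 1)×1000 = (0.918056 − 1)×1000 = -81.944‰
δ_B = (0.0104117/0.0112370 − 1)×1000 = (0.926555 − 1)×1000 = -73.445‰
f_A = (δ_mix − δ_B)/(δ_A − δ_B) = (-77.36 − (-73.445))/(-81.944 − (-73.445))
f_A = -3.915 / -8.499 = 0.4607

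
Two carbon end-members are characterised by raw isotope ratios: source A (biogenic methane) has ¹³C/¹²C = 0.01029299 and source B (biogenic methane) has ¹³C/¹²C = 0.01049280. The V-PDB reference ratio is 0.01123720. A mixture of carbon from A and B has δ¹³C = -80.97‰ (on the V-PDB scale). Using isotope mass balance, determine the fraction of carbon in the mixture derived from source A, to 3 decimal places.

δ_A = (0.01029299/0.01123720 − 1)×1000 = (0.915975 − 1)×1000 = -84.025‰
δ_B = (0.01049280/0.01123720 − 1)×1000 = (0.933756 − 1)×1000 = -66.244‰
f_A = (δ_mix − δ_B)/(δ_A − δ_B) = (-80.97 − (-66.244))/(-84.025 − (-66.244))
f_A = -14.726 / -17.781 = 0.8282

0.828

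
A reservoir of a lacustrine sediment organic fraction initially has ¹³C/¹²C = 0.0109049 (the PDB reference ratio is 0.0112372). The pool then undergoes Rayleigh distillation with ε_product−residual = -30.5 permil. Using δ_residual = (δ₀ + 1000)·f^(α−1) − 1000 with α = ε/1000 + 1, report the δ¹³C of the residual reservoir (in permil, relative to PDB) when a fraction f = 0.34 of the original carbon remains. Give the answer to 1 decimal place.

δ₀ = (0.0109049/0.0112372 − 1)×1000 = (0.970429 − 1)×1000 = -29.571 permil
α − 1 = ε/1000 = -0.0305
f^(α−1) = 0.34^(-0.0305) = 1.033451
δ_res = (-29.571 + 1000) × 1.033451 − 1000 = 1002.890 − 1000 = 2.89 permil

2.9 permil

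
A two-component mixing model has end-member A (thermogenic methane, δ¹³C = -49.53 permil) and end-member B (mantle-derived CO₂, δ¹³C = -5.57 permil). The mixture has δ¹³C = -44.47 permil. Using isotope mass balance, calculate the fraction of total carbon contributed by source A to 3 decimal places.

0.885

δ_mix = f_A·δ_A + (1 − f_A)·δ_B  ⇒  f_A = (δ_mix − δ_B)/(δ_A − δ_B)
f_A = (-44.47 − (-5.57)) / (-49.53 − (-5.57))
f_A = -38.90 / -43.96 = 0.8849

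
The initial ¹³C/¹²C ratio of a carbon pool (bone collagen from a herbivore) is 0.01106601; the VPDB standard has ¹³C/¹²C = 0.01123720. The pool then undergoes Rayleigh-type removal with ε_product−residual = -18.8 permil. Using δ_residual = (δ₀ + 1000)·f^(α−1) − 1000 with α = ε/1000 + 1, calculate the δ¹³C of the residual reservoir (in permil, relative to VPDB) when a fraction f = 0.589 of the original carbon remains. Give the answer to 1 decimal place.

δ₀ = (0.01106601/0.01123720 − 1)×1000 = (0.984766 − 1)×1000 = -15.234 permil
α − 1 = ε/1000 = -0.0188
f^(α−1) = 0.589^(-0.0188) = 1.010001
δ_res = (-15.234 + 1000) × 1.010001 − 1000 = 994.614 − 1000 = -5.39 permil

-5.4 permil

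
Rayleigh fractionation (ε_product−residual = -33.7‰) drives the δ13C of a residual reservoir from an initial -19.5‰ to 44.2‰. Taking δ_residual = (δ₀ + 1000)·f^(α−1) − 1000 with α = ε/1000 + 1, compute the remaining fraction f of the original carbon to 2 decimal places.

0.15

α − 1 = ε/1000 = -0.0337
(δ_res + 1000)/(δ₀ + 1000) = (44.2 + 1000)/(-19.5 + 1000) = 1044.2/980.5 = 1.064967
f = 1.064967^(1/-0.0337) = exp(ln(1.064967)/-0.0337) = exp(0.06294/-0.0337)
f = exp(-1.8678) = 0.1545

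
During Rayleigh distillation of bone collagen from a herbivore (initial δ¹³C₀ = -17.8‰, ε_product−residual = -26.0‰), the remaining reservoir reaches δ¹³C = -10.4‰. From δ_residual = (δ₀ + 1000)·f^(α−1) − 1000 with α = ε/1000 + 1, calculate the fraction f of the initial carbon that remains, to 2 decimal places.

α − 1 = ε/1000 = -0.0260
(δ_res + 1000)/(δ₀ + 1000) = (-10.4 + 1000)/(-17.8 + 1000) = 989.6/982.2 = 1.007534
f = 1.007534^(1/-0.0260) = exp(ln(1.007534)/-0.0260) = exp(0.00751/-0.0260)
f = exp(-0.2887) = 0.7492

0.75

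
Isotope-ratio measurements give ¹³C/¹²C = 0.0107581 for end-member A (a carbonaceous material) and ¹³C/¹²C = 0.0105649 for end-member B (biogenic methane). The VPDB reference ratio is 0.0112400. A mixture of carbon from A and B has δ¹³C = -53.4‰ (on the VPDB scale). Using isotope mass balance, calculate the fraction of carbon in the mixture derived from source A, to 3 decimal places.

δ_A = (0.0107581/0.0112400 − 1)×1000 = (0.957126 − 1)×1000 = -42.874‰
δ_B = (0.0105649/0.0112400 − 1)×1000 = (0.939938 − 1)×1000 = -60.062‰
f_A = (δ_mix − δ_B)/(δ_A − δ_B) = (-53.4 − (-60.062))/(-42.874 − (-60.062))
f_A = 6.662 / 17.189 = 0.3876

0.388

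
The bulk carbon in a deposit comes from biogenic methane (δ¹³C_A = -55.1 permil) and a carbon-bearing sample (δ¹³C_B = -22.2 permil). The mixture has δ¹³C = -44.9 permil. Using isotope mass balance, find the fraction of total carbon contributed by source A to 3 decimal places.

δ_mix = f_A·δ_A + (1 − f_A)·δ_B  ⇒  f_A = (δ_mix − δ_B)/(δ_A − δ_B)
f_A = (-44.9 − (-22.2)) / (-55.1 − (-22.2))
f_A = -22.7 / -32.9 = 0.6900

0.690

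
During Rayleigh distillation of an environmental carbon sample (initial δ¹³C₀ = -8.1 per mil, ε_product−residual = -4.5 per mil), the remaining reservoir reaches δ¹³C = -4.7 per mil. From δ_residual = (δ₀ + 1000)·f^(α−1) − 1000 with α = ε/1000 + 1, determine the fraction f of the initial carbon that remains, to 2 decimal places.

α − 1 = ε/1000 = -0.0045
(δ_res + 1000)/(δ₀ + 1000) = (-4.7 + 1000)/(-8.1 + 1000) = 995.3/991.9 = 1.003428
f = 1.003428^(1/-0.0045) = exp(ln(1.003428)/-0.0045) = exp(0.00342/-0.0045)
f = exp(-0.7604) = 0.4675

0.47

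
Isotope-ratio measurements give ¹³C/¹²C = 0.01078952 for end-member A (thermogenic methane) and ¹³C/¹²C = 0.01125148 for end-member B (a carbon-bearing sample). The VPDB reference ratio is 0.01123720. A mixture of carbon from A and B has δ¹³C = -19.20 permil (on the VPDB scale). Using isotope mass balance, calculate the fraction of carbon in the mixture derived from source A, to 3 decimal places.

0.498

δ_A = (0.01078952/0.01123720 − 1)×1000 = (0.960161 − 1)×1000 = -39.839 permil
δ_B = (0.01125148/0.01123720 − 1)×1000 = (1.001271 − 1)×1000 = 1.271 permil
f_A = (δ_mix − δ_B)/(δ_A − δ_B) = (-19.20 − (1.271))/(-39.839 − (1.271))
f_A = -20.471 / -41.110 = 0.4980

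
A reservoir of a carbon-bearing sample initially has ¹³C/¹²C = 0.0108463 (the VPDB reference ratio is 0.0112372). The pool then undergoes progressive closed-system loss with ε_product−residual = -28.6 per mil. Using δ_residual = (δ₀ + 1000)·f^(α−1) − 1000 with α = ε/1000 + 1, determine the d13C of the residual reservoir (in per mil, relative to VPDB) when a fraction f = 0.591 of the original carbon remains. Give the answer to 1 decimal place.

-20.2 per mil

δ₀ = (0.0108463/0.0112372 − 1)×1000 = (0.965214 − 1)×1000 = -34.786 per mil
α − 1 = ε/1000 = -0.0286
f^(α−1) = 0.591^(-0.0286) = 1.015156
δ_res = (-34.786 + 1000) × 1.015156 − 1000 = 979.842 − 1000 = -20.16 per mil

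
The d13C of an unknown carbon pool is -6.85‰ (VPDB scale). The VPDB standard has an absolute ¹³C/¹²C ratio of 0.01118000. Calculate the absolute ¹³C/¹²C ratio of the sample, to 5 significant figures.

0.011103

R_sample = R_standard × (d13C/1000 + 1)
R_sample = 0.01118000 × (-6.85/1000 + 1) = 0.01118000 × 0.993150
R_sample = 0.0111034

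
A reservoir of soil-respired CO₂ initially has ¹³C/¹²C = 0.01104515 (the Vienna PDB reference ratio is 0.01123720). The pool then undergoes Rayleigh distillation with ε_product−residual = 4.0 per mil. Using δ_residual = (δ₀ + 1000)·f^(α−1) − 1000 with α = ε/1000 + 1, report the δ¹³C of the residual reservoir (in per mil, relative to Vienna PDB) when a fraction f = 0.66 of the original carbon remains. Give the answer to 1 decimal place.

-18.7 per mil

δ₀ = (0.01104515/0.01123720 − 1)×1000 = (0.982909 − 1)×1000 = -17.091 per mil
α − 1 = ε/1000 = 0.0040
f^(α−1) = 0.66^(0.0040) = 0.998339
δ_res = (-17.091 + 1000) × 0.998339 − 1000 = 981.277 − 1000 = -18.72 per mil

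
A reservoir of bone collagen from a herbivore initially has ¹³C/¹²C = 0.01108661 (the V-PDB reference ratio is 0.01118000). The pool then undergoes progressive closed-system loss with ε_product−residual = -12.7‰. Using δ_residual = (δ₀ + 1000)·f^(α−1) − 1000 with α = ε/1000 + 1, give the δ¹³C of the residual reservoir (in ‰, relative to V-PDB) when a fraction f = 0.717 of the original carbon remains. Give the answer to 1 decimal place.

δ₀ = (0.01108661/0.01118000 − 1)×1000 = (0.991647 − 1)×1000 = -8.353‰
α − 1 = ε/1000 = -0.0127
f^(α−1) = 0.717^(-0.0127) = 1.004234
δ_res = (-8.353 + 1000) × 1.004234 − 1000 = 995.845 − 1000 = -4.15‰

-4.2‰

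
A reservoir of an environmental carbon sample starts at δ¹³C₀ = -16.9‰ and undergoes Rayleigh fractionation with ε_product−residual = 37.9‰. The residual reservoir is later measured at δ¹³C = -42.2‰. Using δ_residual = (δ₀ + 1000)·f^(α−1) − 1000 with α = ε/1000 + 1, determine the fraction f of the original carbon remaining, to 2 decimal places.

0.50

α − 1 = ε/1000 = 0.0379
(δ_res + 1000)/(δ₀ + 1000) = (-42.2 + 1000)/(-16.9 + 1000) = 957.8/983.1 = 0.974265
f = 0.974265^(1/0.0379) = exp(ln(0.974265)/0.0379) = exp(-0.02607/0.0379)
f = exp(-0.6879) = 0.5026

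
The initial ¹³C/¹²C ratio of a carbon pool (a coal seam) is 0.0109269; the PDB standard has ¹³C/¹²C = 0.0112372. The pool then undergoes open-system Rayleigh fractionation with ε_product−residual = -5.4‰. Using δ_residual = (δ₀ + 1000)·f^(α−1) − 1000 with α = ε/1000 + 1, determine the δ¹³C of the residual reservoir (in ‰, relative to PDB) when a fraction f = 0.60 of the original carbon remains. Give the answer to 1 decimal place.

δ₀ = (0.0109269/0.0112372 − 1)×1000 = (0.972386 − 1)×1000 = -27.614‰
α − 1 = ε/1000 = -0.0054
f^(α−1) = 0.60^(-0.0054) = 1.002762
δ_res = (-27.614 + 1000) × 1.002762 − 1000 = 975.072 − 1000 = -24.93‰

-24.9‰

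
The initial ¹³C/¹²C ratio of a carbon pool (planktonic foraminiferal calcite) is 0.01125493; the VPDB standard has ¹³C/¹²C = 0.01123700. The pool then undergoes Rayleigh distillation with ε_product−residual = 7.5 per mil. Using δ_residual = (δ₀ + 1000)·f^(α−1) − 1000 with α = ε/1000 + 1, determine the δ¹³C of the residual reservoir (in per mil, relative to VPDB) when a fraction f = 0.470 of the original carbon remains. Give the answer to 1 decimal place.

δ₀ = (0.01125493/0.01123700 − 1)×1000 = (1.001596 − 1)×1000 = 1.596 per mil
α − 1 = ε/1000 = 0.0075
f^(α−1) = 0.470^(0.0075) = 0.994353
δ_res = (1.596 + 1000) × 0.994353 − 1000 = 995.940 − 1000 = -4.06 per mil

-4.1 per mil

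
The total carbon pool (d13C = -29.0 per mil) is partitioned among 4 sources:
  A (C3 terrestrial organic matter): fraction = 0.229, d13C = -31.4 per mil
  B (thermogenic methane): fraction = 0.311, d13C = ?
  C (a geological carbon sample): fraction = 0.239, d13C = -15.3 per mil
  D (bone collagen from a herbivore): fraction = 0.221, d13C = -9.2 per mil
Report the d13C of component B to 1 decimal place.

Isotope mass balance: δ_bulk = Σ fᵢ·δᵢ.
-29.0 = 0.229×(-31.4) + 0.311×δ_B + 0.239×(-15.3) + 0.221×(-9.2)
0.311·δ_B = -29.0 − (-12.880) = -16.120
δ_B = -16.120 / 0.311 = -51.83 per mil

-51.8 per mil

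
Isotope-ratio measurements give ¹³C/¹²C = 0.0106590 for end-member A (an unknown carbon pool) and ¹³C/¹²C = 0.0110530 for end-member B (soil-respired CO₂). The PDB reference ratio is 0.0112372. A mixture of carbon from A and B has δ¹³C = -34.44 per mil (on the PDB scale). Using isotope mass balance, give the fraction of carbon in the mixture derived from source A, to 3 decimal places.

δ_A = (0.0106590/0.0112372 − 1)×1000 = (0.948546 − 1)×1000 = -51.454 per mil
δ_B = (0.0110530/0.0112372 − 1)×1000 = (0.983608 − 1)×1000 = -16.392 per mil
f_A = (δ_mix − δ_B)/(δ_A − δ_B) = (-34.44 − (-16.392))/(-51.454 − (-16.392))
f_A = -18.048 / -35.062 = 0.5147

0.515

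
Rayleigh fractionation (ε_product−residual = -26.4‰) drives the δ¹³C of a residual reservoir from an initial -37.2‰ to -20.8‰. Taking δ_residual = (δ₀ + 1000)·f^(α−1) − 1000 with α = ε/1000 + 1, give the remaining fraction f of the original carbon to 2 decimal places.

0.53

α − 1 = ε/1000 = -0.0264
(δ_res + 1000)/(δ₀ + 1000) = (-20.8 + 1000)/(-37.2 + 1000) = 979.2/962.8 = 1.017034
f = 1.017034^(1/-0.0264) = exp(ln(1.017034)/-0.0264) = exp(0.01689/-0.0264)
f = exp(-0.6398) = 0.5274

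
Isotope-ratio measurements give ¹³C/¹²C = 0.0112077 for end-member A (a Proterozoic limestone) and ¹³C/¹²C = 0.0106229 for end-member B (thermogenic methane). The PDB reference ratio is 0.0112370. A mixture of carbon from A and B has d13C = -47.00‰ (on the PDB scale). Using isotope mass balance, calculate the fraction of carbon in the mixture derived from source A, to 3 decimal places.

δ_A = (0.0112077/0.0112370 − 1)×1000 = (0.997393 − 1)×1000 = -2.607‰
δ_B = (0.0106229/0.0112370 − 1)×1000 = (0.945350 − 1)×1000 = -54.650‰
f_A = (δ_mix − δ_B)/(δ_A − δ_B) = (-47.00 − (-54.650))/(-2.607 − (-54.650))
f_A = 7.650 / 52.042 = 0.1470

0.147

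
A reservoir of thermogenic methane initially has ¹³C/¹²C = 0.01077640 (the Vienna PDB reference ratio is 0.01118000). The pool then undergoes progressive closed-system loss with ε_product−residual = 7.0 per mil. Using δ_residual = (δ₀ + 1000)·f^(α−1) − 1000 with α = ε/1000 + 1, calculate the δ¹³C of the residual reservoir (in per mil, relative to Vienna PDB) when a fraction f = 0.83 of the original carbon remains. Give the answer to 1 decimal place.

-37.4 per mil

δ₀ = (0.01077640/0.01118000 − 1)×1000 = (0.963900 − 1)×1000 = -36.100 per mil
α − 1 = ε/1000 = 0.0070
f^(α−1) = 0.83^(0.0070) = 0.998697
δ_res = (-36.100 + 1000) × 0.998697 − 1000 = 962.643 − 1000 = -37.36 per mil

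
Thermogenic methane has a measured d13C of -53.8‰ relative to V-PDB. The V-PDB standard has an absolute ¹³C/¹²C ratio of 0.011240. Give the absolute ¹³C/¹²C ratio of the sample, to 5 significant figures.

0.010635

R_sample = R_standard × (d13C/1000 + 1)
R_sample = 0.011240 × (-53.8/1000 + 1) = 0.011240 × 0.946200
R_sample = 0.0106353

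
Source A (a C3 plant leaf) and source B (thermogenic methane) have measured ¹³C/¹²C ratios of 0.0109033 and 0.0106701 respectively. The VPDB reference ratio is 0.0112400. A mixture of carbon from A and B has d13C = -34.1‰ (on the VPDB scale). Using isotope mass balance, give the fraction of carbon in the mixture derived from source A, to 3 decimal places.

0.800

δ_A = (0.0109033/0.0112400 − 1)×1000 = (0.970044 − 1)×1000 = -29.956‰
δ_B = (0.0106701/0.0112400 − 1)×1000 = (0.949297 − 1)×1000 = -50.703‰
f_A = (δ_mix − δ_B)/(δ_A − δ_B) = (-34.1 − (-50.703))/(-29.956 − (-50.703))
f_A = 16.603 / 20.747 = 0.8002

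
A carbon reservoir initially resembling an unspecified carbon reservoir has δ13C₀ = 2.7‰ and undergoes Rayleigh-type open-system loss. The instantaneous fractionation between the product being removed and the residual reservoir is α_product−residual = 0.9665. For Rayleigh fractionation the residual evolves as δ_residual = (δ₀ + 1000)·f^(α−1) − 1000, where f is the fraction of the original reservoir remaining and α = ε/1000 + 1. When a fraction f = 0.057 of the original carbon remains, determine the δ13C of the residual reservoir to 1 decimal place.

Rayleigh residual: δ_res = (δ₀ + 1000)·f^(α−1) − 1000
α − 1 = -0.03350
f^(α−1) = 0.057^(-0.03350) = 1.100723
δ_res = (2.7 + 1000) × 1.100723 − 1000 = 1103.695 − 1000 = 103.70‰

103.7‰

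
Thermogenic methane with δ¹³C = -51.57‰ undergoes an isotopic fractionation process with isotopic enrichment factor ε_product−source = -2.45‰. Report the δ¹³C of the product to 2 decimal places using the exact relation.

To first order, δ_product ≈ δ_source + ε = -54.02‰.
Exactly, δ_product = (δ_source + 1000)·(ε/1000 + 1) − 1000.
δ_product = (-51.57 + 1000) × (-2.45/1000 + 1) − 1000
δ_product = -53.894‰

-53.89‰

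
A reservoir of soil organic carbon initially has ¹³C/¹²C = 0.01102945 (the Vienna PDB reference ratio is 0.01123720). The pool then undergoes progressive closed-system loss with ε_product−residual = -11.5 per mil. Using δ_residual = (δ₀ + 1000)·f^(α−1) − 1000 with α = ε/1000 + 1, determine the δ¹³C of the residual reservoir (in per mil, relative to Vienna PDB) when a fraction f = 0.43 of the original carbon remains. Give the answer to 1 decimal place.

δ₀ = (0.01102945/0.01123720 − 1)×1000 = (0.981512 − 1)×1000 = -18.488 per mil
α − 1 = ε/1000 = -0.0115
f^(α−1) = 0.43^(-0.0115) = 1.009753
δ_res = (-18.488 + 1000) × 1.009753 − 1000 = 991.085 − 1000 = -8.92 per mil

-8.9 per mil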